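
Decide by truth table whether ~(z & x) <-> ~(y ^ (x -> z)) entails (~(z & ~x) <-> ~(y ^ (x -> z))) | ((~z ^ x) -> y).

x | y | z || φ | ψ
T | T | T || F | T
T | T | F || F | T
T | F | T || T | F
T | F | F || T | T
F | T | T || T | T
F | T | F || T | T
F | F | T || F | T
F | F | F || F | F
At x=T, y=F, z=T we have φ true but ψ false, so φ does not entail ψ.

no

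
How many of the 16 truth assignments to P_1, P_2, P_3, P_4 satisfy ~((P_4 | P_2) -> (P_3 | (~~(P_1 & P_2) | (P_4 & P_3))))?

4

P_1 | P_2 | P_3 | P_4 | φ
--- | --- | --- | --- | -
 1  |  1  |  1  |  1  | 0
 1  |  1  |  1  |  0  | 0
 1  |  1  |  0  |  1  | 0
 1  |  1  |  0  |  0  | 0
 1  |  0  |  1  |  1  | 0
 1  |  0  |  1  |  0  | 0
 1  |  0  |  0  |  1  | 1
 1  |  0  |  0  |  0  | 0
 0  |  1  |  1  |  1  | 0
 0  |  1  |  1  |  0  | 0
 0  |  1  |  0  |  1  | 1
 0  |  1  |  0  |  0  | 1
 0  |  0  |  1  |  1  | 0
 0  |  0  |  1  |  0  | 0
 0  |  0  |  0  |  1  | 1
 0  |  0  |  0  |  0  | 0
The formula is true on 4 of the 16 rows.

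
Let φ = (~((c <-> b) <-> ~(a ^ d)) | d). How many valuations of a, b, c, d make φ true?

12

  a   |   b   |   c   |   d   |   φ  
----- | ----- | ----- | ----- | -----
 True |  True |  True |  True |  True
 True |  True |  True | False |  True
 True |  True | False |  True |  True
 True |  True | False | False | False
 True | False |  True |  True |  True
 True | False |  True | False | False
 True | False | False |  True |  True
 True | False | False | False |  True
False |  True |  True |  True |  True
False |  True |  True | False | False
False |  True | False |  True |  True
False |  True | False | False |  True
False | False |  True |  True |  True
False | False |  True | False |  True
False | False | False |  True |  True
False | False | False | False | False
The formula is true on 12 of the 16 rows.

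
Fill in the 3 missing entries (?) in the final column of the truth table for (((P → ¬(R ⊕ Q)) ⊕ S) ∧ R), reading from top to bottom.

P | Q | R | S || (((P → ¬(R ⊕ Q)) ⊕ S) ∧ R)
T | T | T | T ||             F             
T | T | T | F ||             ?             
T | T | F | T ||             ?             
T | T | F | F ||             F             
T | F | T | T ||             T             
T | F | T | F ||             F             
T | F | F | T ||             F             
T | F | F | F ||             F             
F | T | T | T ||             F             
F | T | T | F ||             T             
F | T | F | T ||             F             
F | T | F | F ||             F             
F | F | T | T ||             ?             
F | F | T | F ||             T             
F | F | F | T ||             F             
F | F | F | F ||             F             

T, F, F

Row P=T, Q=T, R=T, S=F: ((P → ¬(R ⊕ Q)) ⊕ S) = T, so (((P → ¬(R ⊕ Q)) ⊕ S) ∧ R) = T.
Row P=T, Q=T, R=F, S=T: ((P → ¬(R ⊕ Q)) ⊕ S) = T, so (((P → ¬(R ⊕ Q)) ⊕ S) ∧ R) = F.
Row P=F, Q=F, R=T, S=T: ((P → ¬(R ⊕ Q)) ⊕ S) = F, so (((P → ¬(R ⊕ Q)) ⊕ S) ∧ R) = F.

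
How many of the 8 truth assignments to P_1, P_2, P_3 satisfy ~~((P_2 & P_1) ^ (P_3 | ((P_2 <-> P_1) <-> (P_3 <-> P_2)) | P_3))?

6

P_1 | P_2 | P_3 | φ
--- | --- | --- | -
 F  |  F  |  F  | T
 F  |  F  |  T  | T
 F  |  T  |  F  | T
 F  |  T  |  T  | T
 T  |  F  |  F  | F
 T  |  F  |  T  | T
 T  |  T  |  F  | T
 T  |  T  |  T  | F
The formula is true on 6 of the 8 rows.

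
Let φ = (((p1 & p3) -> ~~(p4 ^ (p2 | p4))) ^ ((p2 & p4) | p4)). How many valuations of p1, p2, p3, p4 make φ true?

p1  p2  p3  p4     (p1 & p3)  (p2 | p4)  (p4 ^ (p2 | p4))  ~(p4 ^ (p2 | p4))  ~~(p4 ^ (p2 | p4))  (p2 & p4)  ((p2 & p4) | p4)  φ
F   F   F   F          F          F             F                  T                  F               F             F          T
F   F   F   T          F          T             F                  T                  F               F             T          F
F   F   T   F          F          F             F                  T                  F               F             F          T
F   F   T   T          F          T             F                  T                  F               F             T          F
F   T   F   F          F          T             T                  F                  T               F             F          T
F   T   F   T          F          T             F                  T                  F               T             T          F
F   T   T   F          F          T             T                  F                  T               F             F          T
F   T   T   T          F          T             F                  T                  F               T             T          F
T   F   F   F          F          F             F                  T                  F               F             F          T
T   F   F   T          F          T             F                  T                  F               F             T          F
T   F   T   F          T          F             F                  T                  F               F             F          F
T   F   T   T          T          T             F                  T                  F               F             T          T
T   T   F   F          F          T             T                  F                  T               F             F          T
T   T   F   T          F          T             F                  T                  F               T             T          F
T   T   T   F          T          T             T                  F                  T               F             F          T
T   T   T   T          T          T             F                  T                  F               T             T          T
The formula is true on 9 of the 16 rows.

9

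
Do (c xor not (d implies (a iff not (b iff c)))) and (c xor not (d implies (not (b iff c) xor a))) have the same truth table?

not equivalent

a | b | c | d | φ | ψ
- | - | - | - | - | -
0 | 0 | 0 | 0 | 0 | 0
0 | 0 | 0 | 1 | 0 | 1
0 | 0 | 1 | 0 | 1 | 1
0 | 0 | 1 | 1 | 0 | 1
0 | 1 | 0 | 0 | 0 | 0
0 | 1 | 0 | 1 | 1 | 0
0 | 1 | 1 | 0 | 1 | 1
0 | 1 | 1 | 1 | 1 | 0
1 | 0 | 0 | 0 | 0 | 0
1 | 0 | 0 | 1 | 1 | 0
1 | 0 | 1 | 0 | 1 | 1
1 | 0 | 1 | 1 | 1 | 0
1 | 1 | 0 | 0 | 0 | 0
1 | 1 | 0 | 1 | 0 | 1
1 | 1 | 1 | 0 | 1 | 1
1 | 1 | 1 | 1 | 0 | 1
The columns differ at a=0, b=0, c=0, d=1 (φ=0, ψ=1), so they are not equivalent.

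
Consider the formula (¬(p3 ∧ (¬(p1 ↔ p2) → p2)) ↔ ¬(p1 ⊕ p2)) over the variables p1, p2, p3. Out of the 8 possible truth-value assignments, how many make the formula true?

3

p1 | p2 | p3 || φ
0  | 0  | 0  || 1
0  | 0  | 1  || 0
0  | 1  | 0  || 0
0  | 1  | 1  || 1
1  | 0  | 0  || 0
1  | 0  | 1  || 0
1  | 1  | 0  || 1
1  | 1  | 1  || 0
The formula is true on 3 of the 8 rows.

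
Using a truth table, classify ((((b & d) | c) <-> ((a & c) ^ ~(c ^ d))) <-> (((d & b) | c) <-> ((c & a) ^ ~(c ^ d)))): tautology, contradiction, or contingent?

tautology

  a      b      c      d    |    φ  
False  False  False  False  |   True
False  False  False   True  |   True
False  False   True  False  |   True
False  False   True   True  |   True
False   True  False  False  |   True
False   True  False   True  |   True
False   True   True  False  |   True
False   True   True   True  |   True
 True  False  False  False  |   True
 True  False  False   True  |   True
 True  False   True  False  |   True
 True  False   True   True  |   True
 True   True  False  False  |   True
 True   True  False   True  |   True
 True   True   True  False  |   True
 True   True   True   True  |   True
Every row is True, so the formula is a tautology.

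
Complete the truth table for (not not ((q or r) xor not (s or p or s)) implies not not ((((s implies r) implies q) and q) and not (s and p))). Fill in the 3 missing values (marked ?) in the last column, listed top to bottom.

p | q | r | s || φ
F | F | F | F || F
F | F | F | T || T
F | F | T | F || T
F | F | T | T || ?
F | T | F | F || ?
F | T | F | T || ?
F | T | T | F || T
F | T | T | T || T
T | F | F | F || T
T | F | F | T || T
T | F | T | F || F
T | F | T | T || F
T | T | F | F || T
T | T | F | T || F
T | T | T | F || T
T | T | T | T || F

F, T, T

Row p=F, q=F, r=T, s=T: not not ((q or r) xor not (s or p or s)) = T, not not ((((s implies r) implies q) and q) and not (s and p)) = F, so the formula = F.
Row p=F, q=T, r=F, s=F: not not ((q or r) xor not (s or p or s)) = F, not not ((((s implies r) implies q) and q) and not (s and p)) = T, so the formula = T.
Row p=F, q=T, r=F, s=T: not not ((q or r) xor not (s or p or s)) = T, not not ((((s implies r) implies q) and q) and not (s and p)) = T, so the formula = T.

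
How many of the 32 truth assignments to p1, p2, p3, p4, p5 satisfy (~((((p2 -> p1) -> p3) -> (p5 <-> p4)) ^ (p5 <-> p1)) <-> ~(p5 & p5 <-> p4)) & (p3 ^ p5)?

9

p1 | p2 | p3 | p4 | p5 || φ
0  | 0  | 0  | 0  | 0  || 0
0  | 0  | 0  | 0  | 1  || 0
0  | 0  | 0  | 1  | 0  || 0
0  | 0  | 0  | 1  | 1  || 1
0  | 0  | 1  | 0  | 0  || 0
0  | 0  | 1  | 0  | 1  || 0
0  | 0  | 1  | 1  | 0  || 0
0  | 0  | 1  | 1  | 1  || 0
0  | 1  | 0  | 0  | 0  || 0
0  | 1  | 0  | 0  | 1  || 1
0  | 1  | 0  | 1  | 0  || 0
0  | 1  | 0  | 1  | 1  || 1
0  | 1  | 1  | 0  | 0  || 0
0  | 1  | 1  | 0  | 1  || 0
0  | 1  | 1  | 1  | 0  || 0
0  | 1  | 1  | 1  | 1  || 0
1  | 0  | 0  | 0  | 0  || 0
1  | 0  | 0  | 0  | 1  || 1
1  | 0  | 0  | 1  | 0  || 0
1  | 0  | 0  | 1  | 1  || 0
1  | 0  | 1  | 0  | 0  || 1
1  | 0  | 1  | 0  | 1  || 0
1  | 0  | 1  | 1  | 0  || 1
1  | 0  | 1  | 1  | 1  || 0
1  | 1  | 0  | 0  | 0  || 0
1  | 1  | 0  | 0  | 1  || 1
1  | 1  | 0  | 1  | 0  || 0
1  | 1  | 0  | 1  | 1  || 0
1  | 1  | 1  | 0  | 0  || 1
1  | 1  | 1  | 0  | 1  || 0
1  | 1  | 1  | 1  | 0  || 1
1  | 1  | 1  | 1  | 1  || 0
The formula is true on 9 of the 32 rows.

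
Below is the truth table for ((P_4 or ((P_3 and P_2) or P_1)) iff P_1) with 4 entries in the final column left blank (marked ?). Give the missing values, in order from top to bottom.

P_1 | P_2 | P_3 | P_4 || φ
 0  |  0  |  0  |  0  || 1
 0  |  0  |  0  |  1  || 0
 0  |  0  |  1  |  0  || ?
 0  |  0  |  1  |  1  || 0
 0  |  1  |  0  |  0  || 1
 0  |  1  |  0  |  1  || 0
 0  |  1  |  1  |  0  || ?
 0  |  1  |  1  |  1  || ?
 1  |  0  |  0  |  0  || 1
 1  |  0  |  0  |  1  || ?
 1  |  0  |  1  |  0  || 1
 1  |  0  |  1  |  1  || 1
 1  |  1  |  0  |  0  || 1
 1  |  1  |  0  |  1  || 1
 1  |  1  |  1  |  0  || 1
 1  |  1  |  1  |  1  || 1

1, 0, 0, 1

Row P_1=0, P_2=0, P_3=1, P_4=0: (P_4 or ((P_3 and P_2) or P_1)) = 0, so the formula = 1.
Row P_1=0, P_2=1, P_3=1, P_4=0: (P_4 or ((P_3 and P_2) or P_1)) = 1, so the formula = 0.
Row P_1=0, P_2=1, P_3=1, P_4=1: (P_4 or ((P_3 and P_2) or P_1)) = 1, so the formula = 0.
Row P_1=1, P_2=0, P_3=0, P_4=1: (P_4 or ((P_3 and P_2) or P_1)) = 1, so the formula = 1.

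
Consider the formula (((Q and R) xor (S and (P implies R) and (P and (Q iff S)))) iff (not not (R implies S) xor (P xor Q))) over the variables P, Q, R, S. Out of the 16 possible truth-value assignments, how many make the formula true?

7

P  Q  R  S  |  φ
T  T  T  T  |  F
T  T  T  F  |  F
T  T  F  T  |  F
T  T  F  F  |  F
T  F  T  T  |  T
T  F  T  F  |  F
T  F  F  T  |  T
T  F  F  F  |  T
F  T  T  T  |  F
F  T  T  F  |  T
F  T  F  T  |  T
F  T  F  F  |  T
F  F  T  T  |  F
F  F  T  F  |  T
F  F  F  T  |  F
F  F  F  F  |  F
The formula is true on 7 of the 16 rows.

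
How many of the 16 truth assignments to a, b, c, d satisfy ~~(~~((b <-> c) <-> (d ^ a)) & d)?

4

  a   |   b   |   c   |   d   ||   φ  
 True |  True |  True |  True || False
 True |  True |  True | False || False
 True |  True | False |  True ||  True
 True |  True | False | False || False
 True | False |  True |  True ||  True
 True | False |  True | False || False
 True | False | False |  True || False
 True | False | False | False || False
False |  True |  True |  True ||  True
False |  True |  True | False || False
False |  True | False |  True || False
False |  True | False | False || False
False | False |  True |  True || False
False | False |  True | False || False
False | False | False |  True ||  True
False | False | False | False || False
The formula is true on 4 of the 16 rows.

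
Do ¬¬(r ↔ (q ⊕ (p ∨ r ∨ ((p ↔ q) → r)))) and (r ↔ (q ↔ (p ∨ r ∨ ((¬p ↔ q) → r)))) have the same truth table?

not equivalent

p | q | r | φ | ψ
- | - | - | - | -
1 | 1 | 1 | 0 | 1
1 | 1 | 0 | 1 | 0
1 | 0 | 1 | 1 | 0
1 | 0 | 0 | 0 | 1
0 | 1 | 1 | 0 | 1
0 | 1 | 0 | 1 | 1
0 | 0 | 1 | 1 | 0
0 | 0 | 0 | 1 | 1
The columns differ at p=1, q=1, r=1 (φ=0, ψ=1), so they are not equivalent.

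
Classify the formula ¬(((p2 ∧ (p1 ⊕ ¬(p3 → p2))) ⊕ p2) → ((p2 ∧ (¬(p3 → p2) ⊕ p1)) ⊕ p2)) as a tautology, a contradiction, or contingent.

contradiction

p1 | p2 | p3 | φ
-- | -- | -- | -
T  | T  | T  | F
T  | T  | F  | F
T  | F  | T  | F
T  | F  | F  | F
F  | T  | T  | F
F  | T  | F  | F
F  | F  | T  | F
F  | F  | F  | F
Every row is F, so the formula is a contradiction.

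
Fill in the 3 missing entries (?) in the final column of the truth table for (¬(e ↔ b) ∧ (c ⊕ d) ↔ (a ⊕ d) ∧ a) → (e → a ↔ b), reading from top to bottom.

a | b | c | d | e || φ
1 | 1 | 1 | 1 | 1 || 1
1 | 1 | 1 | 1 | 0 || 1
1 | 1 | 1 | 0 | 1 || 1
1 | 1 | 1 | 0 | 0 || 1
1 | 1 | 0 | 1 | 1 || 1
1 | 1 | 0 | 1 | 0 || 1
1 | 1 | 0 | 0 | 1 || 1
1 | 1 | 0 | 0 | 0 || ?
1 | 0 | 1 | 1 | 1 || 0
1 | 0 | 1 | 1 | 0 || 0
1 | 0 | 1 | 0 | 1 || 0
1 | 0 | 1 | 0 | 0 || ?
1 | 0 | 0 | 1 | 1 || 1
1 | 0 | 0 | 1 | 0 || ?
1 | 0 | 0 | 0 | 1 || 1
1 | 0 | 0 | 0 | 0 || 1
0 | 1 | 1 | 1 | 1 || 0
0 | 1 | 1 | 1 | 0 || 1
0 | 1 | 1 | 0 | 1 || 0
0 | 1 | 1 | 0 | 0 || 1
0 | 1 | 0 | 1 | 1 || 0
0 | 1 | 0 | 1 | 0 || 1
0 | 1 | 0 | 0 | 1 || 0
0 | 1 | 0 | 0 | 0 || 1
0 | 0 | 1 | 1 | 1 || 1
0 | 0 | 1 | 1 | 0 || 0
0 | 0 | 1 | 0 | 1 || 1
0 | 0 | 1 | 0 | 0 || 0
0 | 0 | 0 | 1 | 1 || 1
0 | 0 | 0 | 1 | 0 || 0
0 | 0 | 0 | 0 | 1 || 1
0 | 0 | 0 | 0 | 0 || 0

1, 1, 0

Row a=1, b=1, c=0, d=0, e=0: (¬(e ↔ b) ∧ (c ⊕ d) ↔ (a ⊕ d) ∧ a) = 0, (e → a ↔ b) = 1, so the formula = 1.
Row a=1, b=0, c=1, d=0, e=0: (¬(e ↔ b) ∧ (c ⊕ d) ↔ (a ⊕ d) ∧ a) = 0, (e → a ↔ b) = 0, so the formula = 1.
Row a=1, b=0, c=0, d=1, e=0: (¬(e ↔ b) ∧ (c ⊕ d) ↔ (a ⊕ d) ∧ a) = 1, (e → a ↔ b) = 0, so the formula = 0.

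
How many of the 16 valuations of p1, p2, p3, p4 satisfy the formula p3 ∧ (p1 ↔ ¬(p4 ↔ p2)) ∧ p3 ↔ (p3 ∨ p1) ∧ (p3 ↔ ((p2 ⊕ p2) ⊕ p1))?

p1 | p2 | p3 | p4 | φ
-- | -- | -- | -- | -
1  | 1  | 1  | 1  | 0
1  | 1  | 1  | 0  | 1
1  | 1  | 0  | 1  | 1
1  | 1  | 0  | 0  | 1
1  | 0  | 1  | 1  | 1
1  | 0  | 1  | 0  | 0
1  | 0  | 0  | 1  | 1
1  | 0  | 0  | 0  | 1
0  | 1  | 1  | 1  | 0
0  | 1  | 1  | 0  | 1
0  | 1  | 0  | 1  | 1
0  | 1  | 0  | 0  | 1
0  | 0  | 1  | 1  | 1
0  | 0  | 1  | 0  | 0
0  | 0  | 0  | 1  | 1
0  | 0  | 0  | 0  | 1
The formula is true on 12 of the 16 rows.

12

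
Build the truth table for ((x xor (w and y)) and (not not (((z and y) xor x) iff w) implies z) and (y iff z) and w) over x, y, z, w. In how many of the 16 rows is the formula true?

1

x  y  z  w  |  (w and y)  (x xor (w and y))  (z and y)  ((z and y) xor x)  (((z and y) xor x) iff w)  (y iff z)  φ
0  0  0  0  |      0              0              0              0                      1                  1      0
0  0  0  1  |      0              0              0              0                      0                  1      0
0  0  1  0  |      0              0              0              0                      1                  0      0
0  0  1  1  |      0              0              0              0                      0                  0      0
0  1  0  0  |      0              0              0              0                      1                  0      0
0  1  0  1  |      1              1              0              0                      0                  0      0
0  1  1  0  |      0              0              1              1                      0                  1      0
0  1  1  1  |      1              1              1              1                      1                  1      1
1  0  0  0  |      0              1              0              1                      0                  1      0
1  0  0  1  |      0              1              0              1                      1                  1      0
1  0  1  0  |      0              1              0              1                      0                  0      0
1  0  1  1  |      0              1              0              1                      1                  0      0
1  1  0  0  |      0              1              0              1                      0                  0      0
1  1  0  1  |      1              0              0              1                      1                  0      0
1  1  1  0  |      0              1              1              0                      1                  1      0
1  1  1  1  |      1              0              1              0                      0                  1      0
The formula is true on 1 of the 16 rows.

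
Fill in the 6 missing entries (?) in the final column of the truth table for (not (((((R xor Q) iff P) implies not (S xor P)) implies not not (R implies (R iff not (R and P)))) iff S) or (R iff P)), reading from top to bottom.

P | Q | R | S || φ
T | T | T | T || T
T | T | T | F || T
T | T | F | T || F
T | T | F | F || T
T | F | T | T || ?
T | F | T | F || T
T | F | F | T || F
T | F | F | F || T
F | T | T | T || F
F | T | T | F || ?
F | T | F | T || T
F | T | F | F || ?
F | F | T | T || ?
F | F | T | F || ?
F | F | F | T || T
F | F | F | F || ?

T, T, T, F, T, T

Row P=T, Q=F, R=T, S=T: not (((((R xor Q) iff P) implies not (S xor P)) implies not not (R implies (R iff not (R and P)))) iff S) = T, (R iff P) = T, so the formula = T.
Row P=F, Q=T, R=T, S=F: not (((((R xor Q) iff P) implies not (S xor P)) implies not not (R implies (R iff not (R and P)))) iff S) = T, (R iff P) = F, so the formula = T.
Row P=F, Q=T, R=F, S=F: not (((((R xor Q) iff P) implies not (S xor P)) implies not not (R implies (R iff not (R and P)))) iff S) = T, (R iff P) = T, so the formula = T.
Row P=F, Q=F, R=T, S=T: not (((((R xor Q) iff P) implies not (S xor P)) implies not not (R implies (R iff not (R and P)))) iff S) = F, (R iff P) = F, so the formula = F.
Row P=F, Q=F, R=T, S=F: not (((((R xor Q) iff P) implies not (S xor P)) implies not not (R implies (R iff not (R and P)))) iff S) = T, (R iff P) = F, so the formula = T.
Row P=F, Q=F, R=F, S=F: not (((((R xor Q) iff P) implies not (S xor P)) implies not not (R implies (R iff not (R and P)))) iff S) = T, (R iff P) = T, so the formula = T.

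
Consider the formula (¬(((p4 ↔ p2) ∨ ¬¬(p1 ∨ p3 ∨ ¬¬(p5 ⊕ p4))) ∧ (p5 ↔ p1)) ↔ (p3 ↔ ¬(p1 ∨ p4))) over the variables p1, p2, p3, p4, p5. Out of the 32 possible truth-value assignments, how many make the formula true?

p1 | p2 | p3 | p4 | p5 || φ
F  | F  | F  | F  | F  || T
F  | F  | F  | F  | T  || F
F  | F  | F  | T  | F  || F
F  | F  | F  | T  | T  || T
F  | F  | T  | F  | F  || F
F  | F  | T  | F  | T  || T
F  | F  | T  | T  | F  || T
F  | F  | T  | T  | T  || F
F  | T  | F  | F  | F  || F
F  | T  | F  | F  | T  || F
F  | T  | F  | T  | F  || F
F  | T  | F  | T  | T  || T
F  | T  | T  | F  | F  || F
F  | T  | T  | F  | T  || T
F  | T  | T  | T  | F  || T
F  | T  | T  | T  | T  || F
T  | F  | F  | F  | F  || T
T  | F  | F  | F  | T  || F
T  | F  | F  | T  | F  || T
T  | F  | F  | T  | T  || F
T  | F  | T  | F  | F  || F
T  | F  | T  | F  | T  || T
T  | F  | T  | T  | F  || F
T  | F  | T  | T  | T  || T
T  | T  | F  | F  | F  || T
T  | T  | F  | F  | T  || F
T  | T  | F  | T  | F  || T
T  | T  | F  | T  | T  || F
T  | T  | T  | F  | F  || F
T  | T  | T  | F  | T  || T
T  | T  | T  | T  | F  || F
T  | T  | T  | T  | T  || T
The formula is true on 15 of the 32 rows.

15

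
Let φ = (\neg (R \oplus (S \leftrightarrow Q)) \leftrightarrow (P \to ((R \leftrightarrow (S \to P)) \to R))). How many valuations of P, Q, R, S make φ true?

8

P | Q | R | S | φ
- | - | - | - | -
T | T | T | T | T
T | T | T | F | F
T | T | F | T | F
T | T | F | F | T
T | F | T | T | F
T | F | T | F | T
T | F | F | T | T
T | F | F | F | F
F | T | T | T | T
F | T | T | F | F
F | T | F | T | F
F | T | F | F | T
F | F | T | T | F
F | F | T | F | T
F | F | F | T | T
F | F | F | F | F
The formula is true on 8 of the 16 rows.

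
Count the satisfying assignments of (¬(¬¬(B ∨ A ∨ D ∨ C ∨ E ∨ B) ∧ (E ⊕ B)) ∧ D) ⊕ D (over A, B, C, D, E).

8

  A      B      C      D      E    |    φ  
False  False  False  False  False  |  False
False  False  False  False   True  |  False
False  False  False   True  False  |  False
False  False  False   True   True  |   True
False  False   True  False  False  |  False
False  False   True  False   True  |  False
False  False   True   True  False  |  False
False  False   True   True   True  |   True
False   True  False  False  False  |  False
False   True  False  False   True  |  False
False   True  False   True  False  |   True
False   True  False   True   True  |  False
False   True   True  False  False  |  False
False   True   True  False   True  |  False
False   True   True   True  False  |   True
False   True   True   True   True  |  False
 True  False  False  False  False  |  False
 True  False  False  False   True  |  False
 True  False  False   True  False  |  False
 True  False  False   True   True  |   True
 True  False   True  False  False  |  False
 True  False   True  False   True  |  False
 True  False   True   True  False  |  False
 True  False   True   True   True  |   True
 True   True  False  False  False  |  False
 True   True  False  False   True  |  False
 True   True  False   True  False  |   True
 True   True  False   True   True  |  False
 True   True   True  False  False  |  False
 True   True   True  False   True  |  False
 True   True   True   True  False  |   True
 True   True   True   True   True  |  False
The formula is true on 8 of the 32 rows.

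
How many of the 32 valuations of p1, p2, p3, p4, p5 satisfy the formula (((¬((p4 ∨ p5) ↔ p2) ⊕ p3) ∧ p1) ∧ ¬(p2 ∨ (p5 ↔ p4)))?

2

p1 | p2 | p3 | p4 | p5 | φ
-- | -- | -- | -- | -- | -
1  | 1  | 1  | 1  | 1  | 0
1  | 1  | 1  | 1  | 0  | 0
1  | 1  | 1  | 0  | 1  | 0
1  | 1  | 1  | 0  | 0  | 0
1  | 1  | 0  | 1  | 1  | 0
1  | 1  | 0  | 1  | 0  | 0
1  | 1  | 0  | 0  | 1  | 0
1  | 1  | 0  | 0  | 0  | 0
1  | 0  | 1  | 1  | 1  | 0
1  | 0  | 1  | 1  | 0  | 0
1  | 0  | 1  | 0  | 1  | 0
1  | 0  | 1  | 0  | 0  | 0
1  | 0  | 0  | 1  | 1  | 0
1  | 0  | 0  | 1  | 0  | 1
1  | 0  | 0  | 0  | 1  | 1
1  | 0  | 0  | 0  | 0  | 0
0  | 1  | 1  | 1  | 1  | 0
0  | 1  | 1  | 1  | 0  | 0
0  | 1  | 1  | 0  | 1  | 0
0  | 1  | 1  | 0  | 0  | 0
0  | 1  | 0  | 1  | 1  | 0
0  | 1  | 0  | 1  | 0  | 0
0  | 1  | 0  | 0  | 1  | 0
0  | 1  | 0  | 0  | 0  | 0
0  | 0  | 1  | 1  | 1  | 0
0  | 0  | 1  | 1  | 0  | 0
0  | 0  | 1  | 0  | 1  | 0
0  | 0  | 1  | 0  | 0  | 0
0  | 0  | 0  | 1  | 1  | 0
0  | 0  | 0  | 1  | 0  | 0
0  | 0  | 0  | 0  | 1  | 0
0  | 0  | 0  | 0  | 0  | 0
The formula is true on 2 of the 32 rows.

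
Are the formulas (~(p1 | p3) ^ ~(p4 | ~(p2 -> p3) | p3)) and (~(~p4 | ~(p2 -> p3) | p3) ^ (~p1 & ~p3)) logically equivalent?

not equivalent

p1 | p2 | p3 | p4 || φ | ψ
T  | T  | T  | T  || F | F
T  | T  | T  | F  || F | F
T  | T  | F  | T  || F | F
T  | T  | F  | F  || F | F
T  | F  | T  | T  || F | F
T  | F  | T  | F  || F | F
T  | F  | F  | T  || F | T
T  | F  | F  | F  || T | F
F  | T  | T  | T  || F | F
F  | T  | T  | F  || F | F
F  | T  | F  | T  || T | T
F  | T  | F  | F  || T | T
F  | F  | T  | T  || F | F
F  | F  | T  | F  || F | F
F  | F  | F  | T  || T | F
F  | F  | F  | F  || F | T
The columns differ at p1=T, p2=F, p3=F, p4=T (φ=F, ψ=T), so they are not equivalent.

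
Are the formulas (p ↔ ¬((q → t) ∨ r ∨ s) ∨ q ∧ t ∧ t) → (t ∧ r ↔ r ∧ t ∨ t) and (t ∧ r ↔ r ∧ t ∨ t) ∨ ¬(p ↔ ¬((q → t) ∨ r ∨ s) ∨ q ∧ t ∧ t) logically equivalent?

equivalent

p  q  r  s  t  |  φ  ψ
1  1  1  1  1  |  1  1
1  1  1  1  0  |  1  1
1  1  1  0  1  |  1  1
1  1  1  0  0  |  1  1
1  1  0  1  1  |  0  0
1  1  0  1  0  |  1  1
1  1  0  0  1  |  0  0
1  1  0  0  0  |  1  1
1  0  1  1  1  |  1  1
1  0  1  1  0  |  1  1
1  0  1  0  1  |  1  1
1  0  1  0  0  |  1  1
1  0  0  1  1  |  1  1
1  0  0  1  0  |  1  1
1  0  0  0  1  |  1  1
1  0  0  0  0  |  1  1
0  1  1  1  1  |  1  1
0  1  1  1  0  |  1  1
0  1  1  0  1  |  1  1
0  1  1  0  0  |  1  1
0  1  0  1  1  |  1  1
0  1  0  1  0  |  1  1
0  1  0  0  1  |  1  1
0  1  0  0  0  |  1  1
0  0  1  1  1  |  1  1
0  0  1  1  0  |  1  1
0  0  1  0  1  |  1  1
0  0  1  0  0  |  1  1
0  0  0  1  1  |  0  0
0  0  0  1  0  |  1  1
0  0  0  0  1  |  0  0
0  0  0  0  0  |  1  1
The columns for φ and ψ agree on every row, so they are logically equivalent.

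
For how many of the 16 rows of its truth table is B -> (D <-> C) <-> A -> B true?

A | B | C | D | ((B -> (D <-> C)) <-> (A -> B))
- | - | - | - | -------------------------------
1 | 1 | 1 | 1 |                1               
1 | 1 | 1 | 0 |                0               
1 | 1 | 0 | 1 |                0               
1 | 1 | 0 | 0 |                1               
1 | 0 | 1 | 1 |                0               
1 | 0 | 1 | 0 |                0               
1 | 0 | 0 | 1 |                0               
1 | 0 | 0 | 0 |                0               
0 | 1 | 1 | 1 |                1               
0 | 1 | 1 | 0 |                0               
0 | 1 | 0 | 1 |                0               
0 | 1 | 0 | 0 |                1               
0 | 0 | 1 | 1 |                1               
0 | 0 | 1 | 0 |                1               
0 | 0 | 0 | 1 |                1               
0 | 0 | 0 | 0 |                1               
The formula is true on 8 of the 16 rows.

8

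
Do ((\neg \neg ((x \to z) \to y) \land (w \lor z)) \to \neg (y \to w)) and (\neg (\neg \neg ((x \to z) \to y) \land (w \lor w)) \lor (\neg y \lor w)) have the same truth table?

not equivalent

x | y | z | w || φ | ψ
T | T | T | T || F | T
T | T | T | F || T | T
T | T | F | T || F | T
T | T | F | F || T | T
T | F | T | T || T | T
T | F | T | F || T | T
T | F | F | T || F | T
T | F | F | F || T | T
F | T | T | T || F | T
F | T | T | F || T | T
F | T | F | T || F | T
F | T | F | F || T | T
F | F | T | T || T | T
F | F | T | F || T | T
F | F | F | T || T | T
F | F | F | F || T | T
The columns differ at x=T, y=T, z=T, w=T (φ=F, ψ=T), so they are not equivalent.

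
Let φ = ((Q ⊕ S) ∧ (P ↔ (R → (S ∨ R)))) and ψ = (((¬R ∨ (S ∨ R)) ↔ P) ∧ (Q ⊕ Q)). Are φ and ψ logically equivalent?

P  Q  R  S  |  φ  ψ
1  1  1  1  |  0  0
1  1  1  0  |  1  0
1  1  0  1  |  0  0
1  1  0  0  |  1  0
1  0  1  1  |  1  0
1  0  1  0  |  0  0
1  0  0  1  |  1  0
1  0  0  0  |  0  0
0  1  1  1  |  0  0
0  1  1  0  |  0  0
0  1  0  1  |  0  0
0  1  0  0  |  0  0
0  0  1  1  |  0  0
0  0  1  0  |  0  0
0  0  0  1  |  0  0
0  0  0  0  |  0  0
The columns differ at P=1, Q=1, R=1, S=0 (φ=1, ψ=0), so they are not equivalent.

not equivalent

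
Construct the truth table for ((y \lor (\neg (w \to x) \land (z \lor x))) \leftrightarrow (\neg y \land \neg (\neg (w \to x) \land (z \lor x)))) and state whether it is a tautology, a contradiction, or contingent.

contradiction

x  y  z  w  |  φ
T  T  T  T  |  F
T  T  T  F  |  F
T  T  F  T  |  F
T  T  F  F  |  F
T  F  T  T  |  F
T  F  T  F  |  F
T  F  F  T  |  F
T  F  F  F  |  F
F  T  T  T  |  F
F  T  T  F  |  F
F  T  F  T  |  F
F  T  F  F  |  F
F  F  T  T  |  F
F  F  T  F  |  F
F  F  F  T  |  F
F  F  F  F  |  F
Every row is F, so the formula is a contradiction.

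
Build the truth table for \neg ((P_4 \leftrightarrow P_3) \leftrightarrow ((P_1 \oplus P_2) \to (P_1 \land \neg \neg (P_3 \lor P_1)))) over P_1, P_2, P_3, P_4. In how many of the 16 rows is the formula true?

8

P_1  P_2  P_3  P_4  |  φ
 T    T    T    T   |  F
 T    T    T    F   |  T
 T    T    F    T   |  T
 T    T    F    F   |  F
 T    F    T    T   |  F
 T    F    T    F   |  T
 T    F    F    T   |  T
 T    F    F    F   |  F
 F    T    T    T   |  T
 F    T    T    F   |  F
 F    T    F    T   |  F
 F    T    F    F   |  T
 F    F    T    T   |  F
 F    F    T    F   |  T
 F    F    F    T   |  T
 F    F    F    F   |  F
The formula is true on 8 of the 16 rows.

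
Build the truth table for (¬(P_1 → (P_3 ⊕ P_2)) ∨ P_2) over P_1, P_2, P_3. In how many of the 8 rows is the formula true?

5

P_1 | P_2 | P_3 | (¬(P_1 → (P_3 ⊕ P_2)) ∨ P_2)
--- | --- | --- | ----------------------------
 1  |  1  |  1  |              1              
 1  |  1  |  0  |              1              
 1  |  0  |  1  |              0              
 1  |  0  |  0  |              1              
 0  |  1  |  1  |              1              
 0  |  1  |  0  |              1              
 0  |  0  |  1  |              0              
 0  |  0  |  0  |              0              
The formula is true on 5 of the 8 rows.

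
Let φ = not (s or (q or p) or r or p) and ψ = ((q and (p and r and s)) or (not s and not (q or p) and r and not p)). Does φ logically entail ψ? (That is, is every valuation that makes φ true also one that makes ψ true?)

no

p | q | r | s | φ | ψ
- | - | - | - | - | -
0 | 0 | 0 | 0 | 1 | 0
0 | 0 | 0 | 1 | 0 | 0
0 | 0 | 1 | 0 | 0 | 1
0 | 0 | 1 | 1 | 0 | 0
0 | 1 | 0 | 0 | 0 | 0
0 | 1 | 0 | 1 | 0 | 0
0 | 1 | 1 | 0 | 0 | 0
0 | 1 | 1 | 1 | 0 | 0
1 | 0 | 0 | 0 | 0 | 0
1 | 0 | 0 | 1 | 0 | 0
1 | 0 | 1 | 0 | 0 | 0
1 | 0 | 1 | 1 | 0 | 0
1 | 1 | 0 | 0 | 0 | 0
1 | 1 | 0 | 1 | 0 | 0
1 | 1 | 1 | 0 | 0 | 0
1 | 1 | 1 | 1 | 0 | 1
At p=0, q=0, r=0, s=0 we have φ true but ψ false, so φ does not entail ψ.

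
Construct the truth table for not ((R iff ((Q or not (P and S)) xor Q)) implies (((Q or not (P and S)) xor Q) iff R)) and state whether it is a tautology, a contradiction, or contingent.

contradiction

P | Q | R | S | φ
- | - | - | - | -
T | T | T | T | F
T | T | T | F | F
T | T | F | T | F
T | T | F | F | F
T | F | T | T | F
T | F | T | F | F
T | F | F | T | F
T | F | F | F | F
F | T | T | T | F
F | T | T | F | F
F | T | F | T | F
F | T | F | F | F
F | F | T | T | F
F | F | T | F | F
F | F | F | T | F
F | F | F | F | F
Every row is F, so the formula is a contradiction.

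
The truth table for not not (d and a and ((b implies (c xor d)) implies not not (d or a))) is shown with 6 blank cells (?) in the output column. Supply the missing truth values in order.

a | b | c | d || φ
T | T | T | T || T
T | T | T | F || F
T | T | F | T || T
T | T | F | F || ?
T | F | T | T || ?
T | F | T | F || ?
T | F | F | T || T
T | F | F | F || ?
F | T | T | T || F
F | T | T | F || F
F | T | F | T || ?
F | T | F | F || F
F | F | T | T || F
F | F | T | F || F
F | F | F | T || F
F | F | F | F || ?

F, T, F, F, F, F

Row a=T, b=T, c=F, d=F: (d and a and ((b implies (c xor d)) implies not not (d or a))) = F, not (d and a and ((b implies (c xor d)) implies not not (d or a))) = T, so the formula = F.
Row a=T, b=F, c=T, d=T: (d and a and ((b implies (c xor d)) implies not not (d or a))) = T, not (d and a and ((b implies (c xor d)) implies not not (d or a))) = F, so the formula = T.
Row a=T, b=F, c=T, d=F: (d and a and ((b implies (c xor d)) implies not not (d or a))) = F, not (d and a and ((b implies (c xor d)) implies not not (d or a))) = T, so the formula = F.
Row a=T, b=F, c=F, d=F: (d and a and ((b implies (c xor d)) implies not not (d or a))) = F, not (d and a and ((b implies (c xor d)) implies not not (d or a))) = T, so the formula = F.
Row a=F, b=T, c=F, d=T: (d and a and ((b implies (c xor d)) implies not not (d or a))) = F, not (d and a and ((b implies (c xor d)) implies not not (d or a))) = T, so the formula = F.
Row a=F, b=F, c=F, d=F: (d and a and ((b implies (c xor d)) implies not not (d or a))) = F, not (d and a and ((b implies (c xor d)) implies not not (d or a))) = T, so the formula = F.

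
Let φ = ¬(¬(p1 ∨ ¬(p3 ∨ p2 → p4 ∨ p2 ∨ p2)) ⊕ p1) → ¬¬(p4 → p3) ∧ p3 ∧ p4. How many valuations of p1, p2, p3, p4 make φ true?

15

p1 | p2 | p3 | p4 || φ
0  | 0  | 0  | 0  || 1
0  | 0  | 0  | 1  || 1
0  | 0  | 1  | 0  || 0
0  | 0  | 1  | 1  || 1
0  | 1  | 0  | 0  || 1
0  | 1  | 0  | 1  || 1
0  | 1  | 1  | 0  || 1
0  | 1  | 1  | 1  || 1
1  | 0  | 0  | 0  || 1
1  | 0  | 0  | 1  || 1
1  | 0  | 1  | 0  || 1
1  | 0  | 1  | 1  || 1
1  | 1  | 0  | 0  || 1
1  | 1  | 0  | 1  || 1
1  | 1  | 1  | 0  || 1
1  | 1  | 1  | 1  || 1
The formula is true on 15 of the 16 rows.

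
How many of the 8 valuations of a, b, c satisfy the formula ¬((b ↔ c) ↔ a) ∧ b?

2

a  b  c  |  (b ↔ c)  ((b ↔ c) ↔ a)  ¬((b ↔ c) ↔ a)  (¬((b ↔ c) ↔ a) ∧ b)
1  1  1  |     1           1              0                  0          
1  1  0  |     0           0              1                  1          
1  0  1  |     0           0              1                  0          
1  0  0  |     1           1              0                  0          
0  1  1  |     1           0              1                  1          
0  1  0  |     0           1              0                  0          
0  0  1  |     0           1              0                  0          
0  0  0  |     1           0              1                  0          
The formula is true on 2 of the 8 rows.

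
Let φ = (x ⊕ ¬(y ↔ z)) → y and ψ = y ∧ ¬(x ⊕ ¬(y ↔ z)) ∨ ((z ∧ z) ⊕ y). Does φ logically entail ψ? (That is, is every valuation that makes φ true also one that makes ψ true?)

no

x | y | z || φ | ψ
T | T | T || T | F
T | T | F || T | T
T | F | T || T | T
T | F | F || F | F
F | T | T || T | T
F | T | F || T | T
F | F | T || F | T
F | F | F || T | F
At x=T, y=T, z=T we have φ true but ψ false, so φ does not entail ψ.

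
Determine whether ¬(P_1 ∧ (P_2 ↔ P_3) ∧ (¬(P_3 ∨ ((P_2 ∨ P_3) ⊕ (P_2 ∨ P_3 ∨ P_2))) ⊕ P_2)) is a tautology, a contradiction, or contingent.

contingent

P_1 | P_2 | P_3 || φ
 T  |  T  |  T  || F
 T  |  T  |  F  || T
 T  |  F  |  T  || T
 T  |  F  |  F  || F
 F  |  T  |  T  || T
 F  |  T  |  F  || T
 F  |  F  |  T  || T
 F  |  F  |  F  || T
6 of 8 rows are T, so the formula is contingent.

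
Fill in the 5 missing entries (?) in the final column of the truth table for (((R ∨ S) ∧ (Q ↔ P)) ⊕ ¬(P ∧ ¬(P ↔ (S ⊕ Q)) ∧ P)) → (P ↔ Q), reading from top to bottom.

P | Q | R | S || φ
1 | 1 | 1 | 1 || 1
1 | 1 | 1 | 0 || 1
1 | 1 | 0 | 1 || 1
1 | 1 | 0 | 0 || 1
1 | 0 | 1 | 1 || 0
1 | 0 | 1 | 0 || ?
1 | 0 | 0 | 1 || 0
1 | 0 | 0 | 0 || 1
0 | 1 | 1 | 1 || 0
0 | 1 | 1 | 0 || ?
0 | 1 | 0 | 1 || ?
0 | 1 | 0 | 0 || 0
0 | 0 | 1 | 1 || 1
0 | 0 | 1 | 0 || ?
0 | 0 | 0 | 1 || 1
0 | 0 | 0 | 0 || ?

Row P=1, Q=0, R=1, S=0: (((R ∨ S) ∧ (Q ↔ P)) ⊕ ¬(P ∧ ¬(P ↔ (S ⊕ Q)) ∧ P)) = 0, (P ↔ Q) = 0, so the formula = 1.
Row P=0, Q=1, R=1, S=0: (((R ∨ S) ∧ (Q ↔ P)) ⊕ ¬(P ∧ ¬(P ↔ (S ⊕ Q)) ∧ P)) = 1, (P ↔ Q) = 0, so the formula = 0.
Row P=0, Q=1, R=0, S=1: (((R ∨ S) ∧ (Q ↔ P)) ⊕ ¬(P ∧ ¬(P ↔ (S ⊕ Q)) ∧ P)) = 1, (P ↔ Q) = 0, so the formula = 0.
Row P=0, Q=0, R=1, S=0: (((R ∨ S) ∧ (Q ↔ P)) ⊕ ¬(P ∧ ¬(P ↔ (S ⊕ Q)) ∧ P)) = 0, (P ↔ Q) = 1, so the formula = 1.
Row P=0, Q=0, R=0, S=0: (((R ∨ S) ∧ (Q ↔ P)) ⊕ ¬(P ∧ ¬(P ↔ (S ⊕ Q)) ∧ P)) = 1, (P ↔ Q) = 1, so the formula = 1.

1, 0, 0, 1, 1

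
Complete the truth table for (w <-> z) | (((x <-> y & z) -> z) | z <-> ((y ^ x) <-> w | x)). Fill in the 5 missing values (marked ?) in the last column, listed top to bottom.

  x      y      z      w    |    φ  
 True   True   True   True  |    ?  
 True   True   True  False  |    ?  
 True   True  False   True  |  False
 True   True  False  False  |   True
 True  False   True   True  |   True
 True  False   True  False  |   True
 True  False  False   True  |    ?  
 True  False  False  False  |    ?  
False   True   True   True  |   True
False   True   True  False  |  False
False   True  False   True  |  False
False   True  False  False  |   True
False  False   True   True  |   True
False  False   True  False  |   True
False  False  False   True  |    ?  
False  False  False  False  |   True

Row x=True, y=True, z=True, w=True: (w <-> z) = True, (((x <-> y & z) -> z) | z <-> ((y ^ x) <-> w | x)) = False, so the formula = True.
Row x=True, y=True, z=True, w=False: (w <-> z) = False, (((x <-> y & z) -> z) | z <-> ((y ^ x) <-> w | x)) = False, so the formula = False.
Row x=True, y=False, z=False, w=True: (w <-> z) = False, (((x <-> y & z) -> z) | z <-> ((y ^ x) <-> w | x)) = True, so the formula = True.
Row x=True, y=False, z=False, w=False: (w <-> z) = True, (((x <-> y & z) -> z) | z <-> ((y ^ x) <-> w | x)) = True, so the formula = True.
Row x=False, y=False, z=False, w=True: (w <-> z) = False, (((x <-> y & z) -> z) | z <-> ((y ^ x) <-> w | x)) = True, so the formula = True.

True, False, True, True, True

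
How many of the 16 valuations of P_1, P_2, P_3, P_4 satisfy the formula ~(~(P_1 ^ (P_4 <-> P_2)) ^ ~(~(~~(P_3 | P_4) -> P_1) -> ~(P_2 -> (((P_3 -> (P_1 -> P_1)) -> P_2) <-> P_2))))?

P_1 | P_2 | P_3 | P_4 | φ
--- | --- | --- | --- | -
 T  |  T  |  T  |  T  | F
 T  |  T  |  T  |  F  | T
 T  |  T  |  F  |  T  | F
 T  |  T  |  F  |  F  | T
 T  |  F  |  T  |  T  | T
 T  |  F  |  T  |  F  | F
 T  |  F  |  F  |  T  | T
 T  |  F  |  F  |  F  | F
 F  |  T  |  T  |  T  | F
 F  |  T  |  T  |  F  | T
 F  |  T  |  F  |  T  | F
 F  |  T  |  F  |  F  | F
 F  |  F  |  T  |  T  | T
 F  |  F  |  T  |  F  | F
 F  |  F  |  F  |  T  | T
 F  |  F  |  F  |  F  | T
The formula is true on 8 of the 16 rows.

8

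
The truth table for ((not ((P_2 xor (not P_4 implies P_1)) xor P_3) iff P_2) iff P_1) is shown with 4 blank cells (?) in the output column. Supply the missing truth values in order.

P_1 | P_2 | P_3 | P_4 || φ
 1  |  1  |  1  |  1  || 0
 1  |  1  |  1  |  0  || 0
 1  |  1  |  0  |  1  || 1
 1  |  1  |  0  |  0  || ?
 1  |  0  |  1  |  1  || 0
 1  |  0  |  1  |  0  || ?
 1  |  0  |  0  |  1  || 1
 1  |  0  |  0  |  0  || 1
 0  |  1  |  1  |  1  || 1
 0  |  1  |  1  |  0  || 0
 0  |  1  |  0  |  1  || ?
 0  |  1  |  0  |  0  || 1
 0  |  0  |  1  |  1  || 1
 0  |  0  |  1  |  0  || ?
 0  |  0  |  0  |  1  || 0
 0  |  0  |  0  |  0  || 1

Row P_1=1, P_2=1, P_3=0, P_4=0: (not ((P_2 xor (not P_4 implies P_1)) xor P_3) iff P_2) = 1, so the formula = 1.
Row P_1=1, P_2=0, P_3=1, P_4=0: (not ((P_2 xor (not P_4 implies P_1)) xor P_3) iff P_2) = 0, so the formula = 0.
Row P_1=0, P_2=1, P_3=0, P_4=1: (not ((P_2 xor (not P_4 implies P_1)) xor P_3) iff P_2) = 1, so the formula = 0.
Row P_1=0, P_2=0, P_3=1, P_4=0: (not ((P_2 xor (not P_4 implies P_1)) xor P_3) iff P_2) = 1, so the formula = 0.

1, 0, 0, 0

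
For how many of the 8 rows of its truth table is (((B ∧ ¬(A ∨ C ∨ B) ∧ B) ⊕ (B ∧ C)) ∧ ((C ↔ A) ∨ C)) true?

2

  A   |   B   |   C   || (A ∨ C ∨ B) | ¬(A ∨ C ∨ B) | (B ∧ ¬(A ∨ C ∨ B) ∧ B) | (B ∧ C) | (C ↔ A) | ((C ↔ A) ∨ C) |   φ  
 True |  True |  True ||     True    |    False     |         False          |   True  |   True  |      True     |  True
 True |  True | False ||     True    |    False     |         False          |  False  |  False  |     False     | False
 True | False |  True ||     True    |    False     |         False          |  False  |   True  |      True     | False
 True | False | False ||     True    |    False     |         False          |  False  |  False  |     False     | False
False |  True |  True ||     True    |    False     |         False          |   True  |  False  |      True     |  True
False |  True | False ||     True    |    False     |         False          |  False  |   True  |      True     | False
False | False |  True ||     True    |    False     |         False          |  False  |  False  |      True     | False
False | False | False ||    False    |     True     |         False          |  False  |   True  |      True     | False
The formula is true on 2 of the 8 rows.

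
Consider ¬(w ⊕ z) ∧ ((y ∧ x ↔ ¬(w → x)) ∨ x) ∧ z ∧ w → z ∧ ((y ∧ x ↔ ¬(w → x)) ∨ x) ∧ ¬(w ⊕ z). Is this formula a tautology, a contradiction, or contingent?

x | y | z | w || (w ⊕ z) | ¬(w ⊕ z) | (y ∧ x) | (w → x) | ¬(w → x) | ((y ∧ x) ↔ ¬(w → x)) | (((y ∧ x) ↔ ¬(w → x)) ∨ x) | φ
F | F | F | F ||    F    |    T     |    F    |    T    |    F     |          T           |             T              | T
F | F | F | T ||    T    |    F     |    F    |    F    |    T     |          F           |             F              | T
F | F | T | F ||    T    |    F     |    F    |    T    |    F     |          T           |             T              | T
F | F | T | T ||    F    |    T     |    F    |    F    |    T     |          F           |             F              | T
F | T | F | F ||    F    |    T     |    F    |    T    |    F     |          T           |             T              | T
F | T | F | T ||    T    |    F     |    F    |    F    |    T     |          F           |             F              | T
F | T | T | F ||    T    |    F     |    F    |    T    |    F     |          T           |             T              | T
F | T | T | T ||    F    |    T     |    F    |    F    |    T     |          F           |             F              | T
T | F | F | F ||    F    |    T     |    F    |    T    |    F     |          T           |             T              | T
T | F | F | T ||    T    |    F     |    F    |    T    |    F     |          T           |             T              | T
T | F | T | F ||    T    |    F     |    F    |    T    |    F     |          T           |             T              | T
T | F | T | T ||    F    |    T     |    F    |    T    |    F     |          T           |             T              | T
T | T | F | F ||    F    |    T     |    T    |    T    |    F     |          F           |             T              | T
T | T | F | T ||    T    |    F     |    T    |    T    |    F     |          F           |             T              | T
T | T | T | F ||    T    |    F     |    T    |    T    |    F     |          F           |             T              | T
T | T | T | T ||    F    |    T     |    T    |    T    |    F     |          F           |             T              | T
Every row is T, so the formula is a tautology.

tautology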